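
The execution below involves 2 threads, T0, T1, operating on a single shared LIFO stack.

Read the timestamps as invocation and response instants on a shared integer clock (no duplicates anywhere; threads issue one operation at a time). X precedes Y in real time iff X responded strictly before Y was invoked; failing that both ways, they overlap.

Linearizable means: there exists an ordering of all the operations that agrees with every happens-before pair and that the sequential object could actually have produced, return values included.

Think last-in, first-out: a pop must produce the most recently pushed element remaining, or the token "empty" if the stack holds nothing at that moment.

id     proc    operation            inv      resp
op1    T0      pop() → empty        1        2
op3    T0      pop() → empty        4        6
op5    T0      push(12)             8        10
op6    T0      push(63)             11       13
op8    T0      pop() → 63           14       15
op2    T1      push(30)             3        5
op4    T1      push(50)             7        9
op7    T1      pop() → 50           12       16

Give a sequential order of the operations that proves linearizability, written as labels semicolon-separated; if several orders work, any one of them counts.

1. op1 pop() → empty, leaving stack <>
2. op3 pop() → empty, leaving stack <>
3. op2 push(30), leaving stack <30>
4. op5 push(12), leaving stack <30,12>
5. op4 push(50), leaving stack <30,12,50>
6. op6 push(63), leaving stack <30,12,50,63>
7. op8 pop() → 63, leaving stack <30,12,50>
8. op7 pop() → 50, leaving stack <30,12>

op1; op3; op2; op5; op4; op6; op8; op7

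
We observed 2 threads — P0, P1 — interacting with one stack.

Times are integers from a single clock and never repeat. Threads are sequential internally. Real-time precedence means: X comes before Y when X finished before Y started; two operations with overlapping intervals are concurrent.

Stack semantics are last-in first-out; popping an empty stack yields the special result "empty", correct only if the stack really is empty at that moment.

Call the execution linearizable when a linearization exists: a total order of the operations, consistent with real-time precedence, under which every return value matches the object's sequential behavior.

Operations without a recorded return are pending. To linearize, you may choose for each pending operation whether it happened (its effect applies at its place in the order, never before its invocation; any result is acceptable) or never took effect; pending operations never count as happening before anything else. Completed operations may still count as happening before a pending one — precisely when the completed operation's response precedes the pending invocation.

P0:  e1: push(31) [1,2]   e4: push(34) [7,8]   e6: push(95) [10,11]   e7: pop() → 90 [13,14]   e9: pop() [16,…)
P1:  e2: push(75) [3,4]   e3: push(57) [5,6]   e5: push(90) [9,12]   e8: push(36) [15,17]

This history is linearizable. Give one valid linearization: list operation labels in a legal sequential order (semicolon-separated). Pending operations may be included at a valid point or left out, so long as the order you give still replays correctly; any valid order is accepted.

step 1: e1 push(31) — stack <31>
step 2: e2 push(75) — stack <31,75>
step 3: e3 push(57) — stack <31,75,57>
step 4: e4 push(34) — stack <31,75,57,34>
step 5: e6 push(95) — stack <31,75,57,34,95>
step 6: e5 push(90) — stack <31,75,57,34,95,90>
step 7: e7 pop() → 90 — stack <31,75,57,34,95>
step 8: e8 push(36) — stack <31,75,57,34,95,36>

e1; e2; e3; e4; e6; e5; e7; e8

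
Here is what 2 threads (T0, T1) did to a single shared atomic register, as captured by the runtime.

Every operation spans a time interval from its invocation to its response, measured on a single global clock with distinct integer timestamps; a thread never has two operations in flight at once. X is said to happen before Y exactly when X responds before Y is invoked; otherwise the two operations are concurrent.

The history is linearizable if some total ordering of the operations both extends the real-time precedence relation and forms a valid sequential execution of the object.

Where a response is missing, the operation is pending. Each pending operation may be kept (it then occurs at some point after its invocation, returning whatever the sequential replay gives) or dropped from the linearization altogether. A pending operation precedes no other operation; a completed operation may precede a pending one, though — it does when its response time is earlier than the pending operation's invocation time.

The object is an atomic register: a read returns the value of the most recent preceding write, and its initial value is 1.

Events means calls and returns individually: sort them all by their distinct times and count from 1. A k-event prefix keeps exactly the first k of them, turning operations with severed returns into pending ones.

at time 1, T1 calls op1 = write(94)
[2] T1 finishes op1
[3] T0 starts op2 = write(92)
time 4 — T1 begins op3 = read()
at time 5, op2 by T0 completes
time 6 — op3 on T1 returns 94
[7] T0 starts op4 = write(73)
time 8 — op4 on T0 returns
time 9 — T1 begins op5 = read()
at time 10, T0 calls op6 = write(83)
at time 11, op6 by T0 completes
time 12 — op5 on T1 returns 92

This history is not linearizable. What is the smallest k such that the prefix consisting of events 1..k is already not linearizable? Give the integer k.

12

a valid linearization of events 1..11 exists, for instance op1, op3, op2, op4, op5, op6:
step 1: op1 write(94) — value 94
step 2: op3 read() → 94 — value 94
step 3: op2 write(92) — value 92
step 4: op4 write(73) — value 73
step 5: op5 read() (pending, included) — value 73
step 6: op6 write(83) — value 83
include event 12 — op5 responding at 12 — and every candidate order breaks
sample order op1, op2, op3, op4, op5, op6 stalls at step 3 — op3 read() → 94 has no legal effect
sample order op1, op2, op3, op4, op6, op5 stalls at step 3 — op3 read() → 94 has no legal effect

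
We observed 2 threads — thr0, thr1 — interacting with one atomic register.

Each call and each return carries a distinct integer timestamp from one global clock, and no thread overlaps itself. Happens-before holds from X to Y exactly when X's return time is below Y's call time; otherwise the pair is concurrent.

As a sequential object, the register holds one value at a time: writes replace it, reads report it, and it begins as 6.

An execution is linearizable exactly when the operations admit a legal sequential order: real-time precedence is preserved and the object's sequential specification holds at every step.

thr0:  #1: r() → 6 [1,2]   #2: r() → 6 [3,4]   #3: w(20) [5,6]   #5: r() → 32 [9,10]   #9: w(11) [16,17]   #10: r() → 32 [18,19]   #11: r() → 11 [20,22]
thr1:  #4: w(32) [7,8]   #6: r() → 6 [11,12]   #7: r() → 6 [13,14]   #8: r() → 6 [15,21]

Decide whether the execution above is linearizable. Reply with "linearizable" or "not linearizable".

prefix check: 1..11 passes, 1..12 fails once #6's time-12 response joins
a single order respects real time; the 6 completed atomic register operations fail replay along it
one such order, #1, #2, #3, #4, #5, #6, breaks at step 6 where #6 r() → 6 is illegal

not linearizable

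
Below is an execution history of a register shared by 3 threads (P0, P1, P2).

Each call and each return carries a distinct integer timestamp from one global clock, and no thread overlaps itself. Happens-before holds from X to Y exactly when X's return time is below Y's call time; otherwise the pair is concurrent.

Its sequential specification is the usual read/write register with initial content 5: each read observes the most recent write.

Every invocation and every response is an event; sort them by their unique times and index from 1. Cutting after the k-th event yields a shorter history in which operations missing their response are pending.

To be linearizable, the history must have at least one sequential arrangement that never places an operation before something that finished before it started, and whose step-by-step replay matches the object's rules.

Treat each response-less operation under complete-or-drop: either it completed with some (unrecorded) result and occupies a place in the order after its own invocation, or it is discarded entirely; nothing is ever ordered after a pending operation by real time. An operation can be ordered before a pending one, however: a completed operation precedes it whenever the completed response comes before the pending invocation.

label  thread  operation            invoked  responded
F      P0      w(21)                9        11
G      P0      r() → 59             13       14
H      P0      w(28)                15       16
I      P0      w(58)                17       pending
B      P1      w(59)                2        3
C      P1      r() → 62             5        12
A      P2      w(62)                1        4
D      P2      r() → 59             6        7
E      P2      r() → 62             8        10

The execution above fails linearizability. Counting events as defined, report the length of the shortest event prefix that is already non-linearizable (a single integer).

10

events 1..9 are linearizable, e.g. via A, B, C, D:
after step 1 (A w(62)): value 62
after step 2 (B w(59)): value 59
after step 3 (C r() (pending, included)): value 59
after step 4 (D r() → 59): value 59
event 10 — E's response, time 10 — after it, nothing linearizes
including or dropping the 2 pending operations (C, F) in any combination fails
take A, B, D, E (pending dropped): step 4 already fails, because E r() → 62 cannot occur there
take B, A, D, E (pending dropped): step 3 already fails, because D r() → 59 cannot occur there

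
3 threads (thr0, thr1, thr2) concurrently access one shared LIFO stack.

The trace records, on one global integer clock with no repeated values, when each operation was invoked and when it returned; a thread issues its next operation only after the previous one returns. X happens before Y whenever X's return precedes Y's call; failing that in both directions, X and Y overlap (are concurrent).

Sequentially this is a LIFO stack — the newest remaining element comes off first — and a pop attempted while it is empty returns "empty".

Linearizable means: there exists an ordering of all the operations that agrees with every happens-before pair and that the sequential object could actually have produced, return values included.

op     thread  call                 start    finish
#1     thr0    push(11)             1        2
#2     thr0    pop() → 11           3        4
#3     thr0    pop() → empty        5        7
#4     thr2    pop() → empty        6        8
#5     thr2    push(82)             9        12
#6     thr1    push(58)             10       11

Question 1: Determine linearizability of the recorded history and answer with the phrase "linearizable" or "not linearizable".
witness order: #1, #2, #3, #4, #5, #6
1. #1 push(11), leaving stack <11>
2. #2 pop() → 11, leaving stack <>
3. #3 pop() → empty, leaving stack <>
4. #4 pop() → empty, leaving stack <>
5. #5 push(82), leaving stack <82>
6. #6 push(58), leaving stack <82,58>

linearizable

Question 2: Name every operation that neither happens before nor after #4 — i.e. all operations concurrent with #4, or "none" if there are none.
#4 runs from 6 to 8; window-overlapping ops are concurrent
#1 [1,2]: before
#2 [3,4]: before
#3 [5,7]: concurrent
#5 [9,12]: after
#6 [10,11]: after

#3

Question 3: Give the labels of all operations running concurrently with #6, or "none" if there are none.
#6 spans [10,11]; an op avoiding the whole window 10..11 is ordered, any other is concurrent
#1 [1,2]: before
#2 [3,4]: before
#3 [5,7]: before
#4 [6,8]: before
#5 [9,12]: concurrent

#5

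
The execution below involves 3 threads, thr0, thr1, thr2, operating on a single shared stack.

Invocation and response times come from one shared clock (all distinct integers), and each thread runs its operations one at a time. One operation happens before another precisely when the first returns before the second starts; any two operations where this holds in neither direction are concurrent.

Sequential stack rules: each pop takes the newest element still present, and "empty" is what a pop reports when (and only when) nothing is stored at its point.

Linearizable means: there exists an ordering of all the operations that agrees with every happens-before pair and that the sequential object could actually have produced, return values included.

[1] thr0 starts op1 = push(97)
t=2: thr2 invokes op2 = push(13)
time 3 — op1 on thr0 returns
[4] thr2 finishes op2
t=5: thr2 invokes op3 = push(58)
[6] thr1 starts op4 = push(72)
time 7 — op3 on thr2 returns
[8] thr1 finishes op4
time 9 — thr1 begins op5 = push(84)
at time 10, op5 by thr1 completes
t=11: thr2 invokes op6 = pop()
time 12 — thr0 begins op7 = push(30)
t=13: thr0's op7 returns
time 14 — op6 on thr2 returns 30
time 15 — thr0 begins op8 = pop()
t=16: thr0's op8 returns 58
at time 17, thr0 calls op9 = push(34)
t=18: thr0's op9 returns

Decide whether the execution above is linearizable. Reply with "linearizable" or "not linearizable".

through event 15 a valid linearization exists; event 16 (op8 responding at time 16) ends that
every one of the 8 real-time-consistent orders over 8 completed stack ops fails the sequential spec
sample order op1, op2, op3, op4, op5, op6, op7, op8 stalls at step 6 — op6 pop() → 30 has no legal effect
sample order op1, op2, op3, op4, op5, op7, op6, op8 stalls at step 8 — op8 pop() → 58 has no legal effect

not linearizable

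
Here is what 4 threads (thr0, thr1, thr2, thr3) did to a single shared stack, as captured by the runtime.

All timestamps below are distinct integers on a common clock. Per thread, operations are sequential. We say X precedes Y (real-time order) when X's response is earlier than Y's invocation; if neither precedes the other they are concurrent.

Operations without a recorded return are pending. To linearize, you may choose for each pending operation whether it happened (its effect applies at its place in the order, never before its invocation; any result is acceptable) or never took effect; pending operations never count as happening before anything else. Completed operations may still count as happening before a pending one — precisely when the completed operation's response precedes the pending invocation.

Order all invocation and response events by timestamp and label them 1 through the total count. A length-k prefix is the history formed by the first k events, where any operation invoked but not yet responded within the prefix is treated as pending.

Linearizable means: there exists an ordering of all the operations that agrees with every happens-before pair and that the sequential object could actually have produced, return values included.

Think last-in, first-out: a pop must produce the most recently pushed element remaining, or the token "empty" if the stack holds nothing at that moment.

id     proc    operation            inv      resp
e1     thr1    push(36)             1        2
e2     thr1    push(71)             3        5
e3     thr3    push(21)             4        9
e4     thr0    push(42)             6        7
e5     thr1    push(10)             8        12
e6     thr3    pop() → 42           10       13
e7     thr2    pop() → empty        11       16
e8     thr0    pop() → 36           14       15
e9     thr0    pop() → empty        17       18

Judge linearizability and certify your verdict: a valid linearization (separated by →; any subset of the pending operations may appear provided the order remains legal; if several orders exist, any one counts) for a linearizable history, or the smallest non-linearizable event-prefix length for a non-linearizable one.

events 1..14 are fine; event 15 — the response of e8 at time 15 — makes the prefix non-linearizable
every one of the 7 real-time-consistent orders over 7 completed stack ops fails the sequential spec
including or dropping the 1 pending operation (e7) in any combination fails
take e1, e2, e3, e4, e5, e6, e8 (pending dropped): step 6 already fails, because e6 pop() → 42 cannot occur there
take e1, e2, e3, e4, e6, e5, e8 (pending dropped): step 7 already fails, because e8 pop() → 36 cannot occur there

not linearizable — minimal violating prefix: 15 events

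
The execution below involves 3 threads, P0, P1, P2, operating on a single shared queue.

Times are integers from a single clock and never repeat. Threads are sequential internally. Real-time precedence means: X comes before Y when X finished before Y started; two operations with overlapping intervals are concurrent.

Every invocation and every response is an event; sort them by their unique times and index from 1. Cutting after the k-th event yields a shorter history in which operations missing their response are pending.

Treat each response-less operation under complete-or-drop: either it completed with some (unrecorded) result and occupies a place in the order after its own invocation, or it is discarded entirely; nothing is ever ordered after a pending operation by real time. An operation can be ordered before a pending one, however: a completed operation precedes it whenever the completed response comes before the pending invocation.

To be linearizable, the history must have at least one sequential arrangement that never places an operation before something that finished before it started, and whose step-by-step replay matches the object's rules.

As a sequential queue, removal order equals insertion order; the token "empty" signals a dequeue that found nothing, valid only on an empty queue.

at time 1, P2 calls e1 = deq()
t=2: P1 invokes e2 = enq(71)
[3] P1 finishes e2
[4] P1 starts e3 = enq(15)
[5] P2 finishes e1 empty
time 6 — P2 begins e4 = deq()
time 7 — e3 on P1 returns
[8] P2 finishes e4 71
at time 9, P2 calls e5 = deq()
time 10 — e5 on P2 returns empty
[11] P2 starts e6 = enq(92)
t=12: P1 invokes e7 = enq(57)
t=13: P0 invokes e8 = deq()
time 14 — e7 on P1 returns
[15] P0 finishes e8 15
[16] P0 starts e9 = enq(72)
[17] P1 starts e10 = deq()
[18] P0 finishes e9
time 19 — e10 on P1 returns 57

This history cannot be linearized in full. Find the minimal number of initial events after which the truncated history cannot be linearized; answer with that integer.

10

a valid linearization of events 1..9 exists, for instance e1, e2, e3, e4:
1. e1 deq() → empty, leaving queue <>
2. e2 enq(71), leaving queue <71>
3. e3 enq(15), leaving queue <71,15>
4. e4 deq() → 71, leaving queue <15>
event 10 — e5's response, time 10 — after it, nothing linearizes
sample order e1, e2, e3, e4, e5 stalls at step 5 — e5 deq() → empty has no legal effect
sample order e1, e2, e4, e3, e5 stalls at step 5 — e5 deq() → empty has no legal effect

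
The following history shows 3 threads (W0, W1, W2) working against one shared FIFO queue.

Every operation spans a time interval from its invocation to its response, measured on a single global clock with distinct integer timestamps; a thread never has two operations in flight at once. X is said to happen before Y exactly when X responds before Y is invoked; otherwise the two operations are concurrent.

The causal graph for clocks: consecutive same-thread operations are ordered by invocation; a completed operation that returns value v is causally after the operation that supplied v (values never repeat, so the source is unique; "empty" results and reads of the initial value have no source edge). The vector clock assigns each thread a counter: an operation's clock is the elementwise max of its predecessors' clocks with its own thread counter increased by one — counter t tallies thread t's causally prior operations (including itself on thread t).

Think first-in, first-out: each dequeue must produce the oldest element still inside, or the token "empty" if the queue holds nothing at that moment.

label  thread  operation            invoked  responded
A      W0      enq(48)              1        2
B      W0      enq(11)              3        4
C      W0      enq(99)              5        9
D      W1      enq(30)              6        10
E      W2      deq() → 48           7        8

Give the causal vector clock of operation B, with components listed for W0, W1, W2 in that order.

root op D, invoked 6: fresh clock plus W1's own tick → (0, 1, 0)
root op A, invoked 1: fresh clock plus W0's own tick → (1, 0, 0)
VC(E, invoked at 7): max of VC(A)=(1, 0, 0), then +1 on thread W2 → (1, 0, 1)
VC(B, invoked at 3): max of VC(A)=(1, 0, 0), then +1 on thread W0 → (2, 0, 0)
VC(C, invoked at 5): max of VC(B)=(2, 0, 0), then +1 on thread W0 → (3, 0, 0)
target: VC(B) = (2, 0, 0)

(2, 0, 0)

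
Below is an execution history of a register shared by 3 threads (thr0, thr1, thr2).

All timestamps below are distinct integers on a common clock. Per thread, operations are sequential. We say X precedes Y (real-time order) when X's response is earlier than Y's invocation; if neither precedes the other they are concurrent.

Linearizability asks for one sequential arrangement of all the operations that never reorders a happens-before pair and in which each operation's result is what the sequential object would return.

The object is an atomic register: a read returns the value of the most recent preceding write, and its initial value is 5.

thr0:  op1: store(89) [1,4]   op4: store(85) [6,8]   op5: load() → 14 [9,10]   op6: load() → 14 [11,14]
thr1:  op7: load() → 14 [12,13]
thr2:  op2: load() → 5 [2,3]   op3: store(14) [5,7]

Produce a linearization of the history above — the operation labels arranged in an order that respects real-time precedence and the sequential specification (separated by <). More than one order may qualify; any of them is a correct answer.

op2 < op1 < op4 < op3 < op5 < op6 < op7

after step 1 (op2 load() → 5): value 5
after step 2 (op1 store(89)): value 89
after step 3 (op4 store(85)): value 85
after step 4 (op3 store(14)): value 14
after step 5 (op5 load() → 14): value 14
after step 6 (op6 load() → 14): value 14
after step 7 (op7 load() → 14): value 14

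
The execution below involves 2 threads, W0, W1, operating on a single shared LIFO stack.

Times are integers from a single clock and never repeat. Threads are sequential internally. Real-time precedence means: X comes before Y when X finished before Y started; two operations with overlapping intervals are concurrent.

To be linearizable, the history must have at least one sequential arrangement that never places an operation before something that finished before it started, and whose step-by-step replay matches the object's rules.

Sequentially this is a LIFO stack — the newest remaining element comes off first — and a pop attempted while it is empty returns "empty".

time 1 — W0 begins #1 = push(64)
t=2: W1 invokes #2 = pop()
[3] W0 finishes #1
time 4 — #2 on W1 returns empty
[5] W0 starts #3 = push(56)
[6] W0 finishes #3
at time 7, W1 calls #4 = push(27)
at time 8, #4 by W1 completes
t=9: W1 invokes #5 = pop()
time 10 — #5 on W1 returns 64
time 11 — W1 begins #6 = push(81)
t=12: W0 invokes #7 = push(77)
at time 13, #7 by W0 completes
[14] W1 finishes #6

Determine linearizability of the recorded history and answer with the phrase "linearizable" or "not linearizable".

not linearizable

cut after 9 events: linearizable; cut after 10 events (#5 responds, time 10): not linearizable
real-time-consistent orders of the 5 completed operations: 2 — all fail the LIFO stack replay
sample order #1, #2, #3, #4, #5 stalls at step 2 — #2 pop() → empty has no legal effect
sample order #2, #1, #3, #4, #5 stalls at step 5 — #5 pop() → 64 has no legal effect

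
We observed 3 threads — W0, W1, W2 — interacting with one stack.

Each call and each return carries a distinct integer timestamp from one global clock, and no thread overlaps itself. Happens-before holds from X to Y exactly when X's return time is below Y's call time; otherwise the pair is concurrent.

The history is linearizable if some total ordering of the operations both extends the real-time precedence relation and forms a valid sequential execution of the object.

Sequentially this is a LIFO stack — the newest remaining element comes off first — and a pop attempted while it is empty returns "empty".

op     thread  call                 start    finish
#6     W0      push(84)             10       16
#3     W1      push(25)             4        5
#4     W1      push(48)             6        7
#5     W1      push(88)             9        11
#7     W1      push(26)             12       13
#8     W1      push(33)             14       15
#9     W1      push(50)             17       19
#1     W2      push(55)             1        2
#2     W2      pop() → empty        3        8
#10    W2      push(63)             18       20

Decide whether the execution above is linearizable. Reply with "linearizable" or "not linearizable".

through event 7 a valid linearization exists; event 8 (#2 responding at time 8) ends that
no legal order exists: 3 real-time-consistent candidates over 4 completed stack operations, all rejected
e.g. #1, #2, #3, #4: illegal at step 2, since #2 pop() → empty cannot apply there
e.g. #1, #3, #2, #4: illegal at step 3, since #2 pop() → empty cannot apply there

not linearizable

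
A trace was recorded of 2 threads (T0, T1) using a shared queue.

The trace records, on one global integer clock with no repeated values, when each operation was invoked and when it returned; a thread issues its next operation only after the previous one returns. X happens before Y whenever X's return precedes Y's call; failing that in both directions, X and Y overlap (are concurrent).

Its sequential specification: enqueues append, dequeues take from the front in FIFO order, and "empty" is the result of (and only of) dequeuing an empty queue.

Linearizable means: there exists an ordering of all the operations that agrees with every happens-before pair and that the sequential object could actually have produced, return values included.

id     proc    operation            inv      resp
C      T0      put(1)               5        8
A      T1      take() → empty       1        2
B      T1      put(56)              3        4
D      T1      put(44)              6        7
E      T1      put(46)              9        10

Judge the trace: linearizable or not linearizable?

one valid linearization: A, B, C, D, E
step 1: A take() → empty — queue <>
step 2: B put(56) — queue <56>
step 3: C put(1) — queue <56,1>
step 4: D put(44) — queue <56,1,44>
step 5: E put(46) — queue <56,1,44,46>

linearizable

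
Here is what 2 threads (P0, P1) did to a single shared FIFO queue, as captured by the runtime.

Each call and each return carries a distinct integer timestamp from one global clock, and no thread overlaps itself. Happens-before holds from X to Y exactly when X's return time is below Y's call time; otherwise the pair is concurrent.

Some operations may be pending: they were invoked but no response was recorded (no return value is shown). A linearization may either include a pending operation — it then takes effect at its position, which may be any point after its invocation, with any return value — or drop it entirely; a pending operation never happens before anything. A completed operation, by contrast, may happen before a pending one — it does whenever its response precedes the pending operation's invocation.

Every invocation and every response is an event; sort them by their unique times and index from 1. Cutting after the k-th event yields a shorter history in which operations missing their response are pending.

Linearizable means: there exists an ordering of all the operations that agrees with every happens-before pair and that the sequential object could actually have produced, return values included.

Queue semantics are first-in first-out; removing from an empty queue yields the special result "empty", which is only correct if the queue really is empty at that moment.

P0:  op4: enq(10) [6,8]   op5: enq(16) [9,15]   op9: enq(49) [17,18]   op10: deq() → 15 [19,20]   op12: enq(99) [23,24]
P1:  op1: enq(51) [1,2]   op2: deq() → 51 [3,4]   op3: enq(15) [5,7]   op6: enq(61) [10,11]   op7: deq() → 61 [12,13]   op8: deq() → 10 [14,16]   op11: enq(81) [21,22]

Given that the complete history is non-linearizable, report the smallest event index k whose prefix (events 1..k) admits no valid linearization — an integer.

13

events 1..12 are linearizable, e.g. via op1, op2, op3, op4, op5, op6:
after step 1 (op1 enq(51)): queue <51>
after step 2 (op2 deq() → 51): queue <>
after step 3 (op3 enq(15)): queue <15>
after step 4 (op4 enq(10)): queue <15,10>
after step 5 (op5 enq(16) (pending, included)): queue <15,10,16>
after step 6 (op6 enq(61)): queue <15,10,16,61>
with event 13 included (op7 responding at time 13), all real-time-consistent orders fail
no completion choice of the 1 pending operation (op5) rescues it — every subset was tried
one such order, op1, op2, op3, op4, op6, op7 (pending dropped), breaks at step 6 where op7 deq() → 61 is illegal
one such order, op1, op2, op4, op3, op6, op7 (pending dropped), breaks at step 6 where op7 deq() → 61 is illegal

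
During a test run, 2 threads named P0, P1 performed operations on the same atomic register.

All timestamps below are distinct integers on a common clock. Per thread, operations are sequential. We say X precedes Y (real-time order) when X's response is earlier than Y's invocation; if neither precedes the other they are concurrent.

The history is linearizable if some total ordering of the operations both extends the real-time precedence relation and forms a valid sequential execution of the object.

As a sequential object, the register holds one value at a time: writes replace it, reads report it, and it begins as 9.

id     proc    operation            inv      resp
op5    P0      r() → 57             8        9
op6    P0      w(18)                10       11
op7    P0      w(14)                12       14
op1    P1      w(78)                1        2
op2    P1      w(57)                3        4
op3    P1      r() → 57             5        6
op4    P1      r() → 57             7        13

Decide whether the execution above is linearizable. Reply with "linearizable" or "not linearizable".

linearizable

a witness: op1, op2, op3, op4, op5, op6, op7
step 1: op1 w(78) — value 78
step 2: op2 w(57) — value 57
step 3: op3 r() → 57 — value 57
step 4: op4 r() → 57 — value 57
step 5: op5 r() → 57 — value 57
step 6: op6 w(18) — value 18
step 7: op7 w(14) — value 14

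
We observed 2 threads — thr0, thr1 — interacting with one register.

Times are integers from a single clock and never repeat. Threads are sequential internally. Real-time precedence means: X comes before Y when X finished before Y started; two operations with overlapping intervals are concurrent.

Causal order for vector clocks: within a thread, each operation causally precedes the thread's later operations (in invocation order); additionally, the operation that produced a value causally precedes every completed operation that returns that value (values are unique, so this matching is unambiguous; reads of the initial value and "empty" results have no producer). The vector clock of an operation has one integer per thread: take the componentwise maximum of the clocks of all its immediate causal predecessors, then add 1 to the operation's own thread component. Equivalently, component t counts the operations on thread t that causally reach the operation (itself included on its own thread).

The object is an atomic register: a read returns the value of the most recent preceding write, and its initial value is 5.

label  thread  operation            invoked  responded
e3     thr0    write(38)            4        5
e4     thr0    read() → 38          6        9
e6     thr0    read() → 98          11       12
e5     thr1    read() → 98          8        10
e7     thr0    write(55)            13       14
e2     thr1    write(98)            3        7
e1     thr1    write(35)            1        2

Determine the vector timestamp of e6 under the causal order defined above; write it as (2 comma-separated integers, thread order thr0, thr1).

e1 (invocation 1): nothing precedes it; thr1's component alone gives (0, 1)
e3 (invocation 4): nothing precedes it; thr0's component alone gives (1, 0)
VC(e2, invoked at 3): max of VC(e1)=(0, 1), then +1 on thread thr1 → (0, 2)
VC(e4, invoked at 6): max of VC(e3)=(1, 0), then +1 on thread thr0 → (2, 0)
VC(e5, invoked at 8): max of VC(e2)=(0, 2), then +1 on thread thr1 → (0, 3)
VC(e6, invoked at 11): max of VC(e2)=(0, 2), VC(e4)=(2, 0), then +1 on thread thr0 → (3, 2)
VC(e7, invoked at 13): max of VC(e6)=(3, 2), then +1 on thread thr0 → (4, 2)
target: VC(e6) = (3, 2)

(3, 2)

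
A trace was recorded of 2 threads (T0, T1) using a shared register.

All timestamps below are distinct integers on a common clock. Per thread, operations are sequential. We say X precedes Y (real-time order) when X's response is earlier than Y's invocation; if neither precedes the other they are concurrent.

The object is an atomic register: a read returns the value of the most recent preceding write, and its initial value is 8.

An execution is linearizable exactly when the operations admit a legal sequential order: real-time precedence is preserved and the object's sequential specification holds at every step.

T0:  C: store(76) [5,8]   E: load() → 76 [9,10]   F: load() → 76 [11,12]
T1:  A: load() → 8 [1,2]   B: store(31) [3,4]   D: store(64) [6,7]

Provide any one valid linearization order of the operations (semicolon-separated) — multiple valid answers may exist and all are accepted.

1. A load() → 8, leaving value 8
2. B store(31), leaving value 31
3. D store(64), leaving value 64
4. C store(76), leaving value 76
5. E load() → 76, leaving value 76
6. F load() → 76, leaving value 76

A; B; D; C; E; F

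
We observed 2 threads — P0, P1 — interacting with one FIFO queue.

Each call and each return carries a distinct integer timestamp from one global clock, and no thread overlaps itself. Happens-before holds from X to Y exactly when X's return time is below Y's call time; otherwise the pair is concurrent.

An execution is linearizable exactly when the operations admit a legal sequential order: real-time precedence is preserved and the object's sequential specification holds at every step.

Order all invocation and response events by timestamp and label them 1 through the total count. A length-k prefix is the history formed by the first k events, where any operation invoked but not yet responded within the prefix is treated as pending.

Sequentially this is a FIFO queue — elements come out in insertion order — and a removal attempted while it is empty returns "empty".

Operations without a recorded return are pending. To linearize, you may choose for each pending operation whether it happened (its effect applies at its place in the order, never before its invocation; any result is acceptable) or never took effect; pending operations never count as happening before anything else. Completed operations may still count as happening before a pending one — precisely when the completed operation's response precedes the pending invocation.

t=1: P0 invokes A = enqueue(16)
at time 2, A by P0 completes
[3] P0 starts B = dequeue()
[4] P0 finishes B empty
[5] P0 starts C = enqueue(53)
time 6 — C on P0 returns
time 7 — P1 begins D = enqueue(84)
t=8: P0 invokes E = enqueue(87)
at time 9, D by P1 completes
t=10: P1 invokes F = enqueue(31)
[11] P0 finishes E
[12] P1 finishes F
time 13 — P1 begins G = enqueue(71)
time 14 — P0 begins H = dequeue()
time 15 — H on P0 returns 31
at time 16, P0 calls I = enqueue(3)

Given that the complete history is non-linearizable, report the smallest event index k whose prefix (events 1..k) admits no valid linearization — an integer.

4

events 1..3 are still linearizable — one witness is A:
after step 1 (A enqueue(16)): queue <16>
adding event 4 (B responds at 4) leaves no legal real-time order
sample order A, B stalls at step 2 — B dequeue() → empty has no legal effect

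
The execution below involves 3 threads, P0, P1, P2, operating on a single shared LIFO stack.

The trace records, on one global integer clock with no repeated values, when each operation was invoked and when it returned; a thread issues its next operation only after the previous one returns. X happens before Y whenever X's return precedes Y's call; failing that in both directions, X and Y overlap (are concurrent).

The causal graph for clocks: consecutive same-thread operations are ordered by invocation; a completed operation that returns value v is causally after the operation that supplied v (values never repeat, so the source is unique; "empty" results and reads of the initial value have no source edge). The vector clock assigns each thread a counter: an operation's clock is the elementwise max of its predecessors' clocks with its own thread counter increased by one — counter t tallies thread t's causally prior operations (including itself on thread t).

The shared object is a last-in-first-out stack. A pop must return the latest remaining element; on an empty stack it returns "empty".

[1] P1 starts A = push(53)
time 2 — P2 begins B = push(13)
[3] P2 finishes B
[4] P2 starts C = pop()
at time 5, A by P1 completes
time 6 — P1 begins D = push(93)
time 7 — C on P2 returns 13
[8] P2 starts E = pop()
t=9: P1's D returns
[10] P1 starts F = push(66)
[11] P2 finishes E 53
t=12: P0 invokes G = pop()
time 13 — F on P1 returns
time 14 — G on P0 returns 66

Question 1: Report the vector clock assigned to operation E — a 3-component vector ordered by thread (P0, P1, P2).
(0, 1, 3)

B, invoked 2, has no incoming edges; only P2's bump applies → (0, 0, 1)
A, invoked 1, has no incoming edges; only P1's bump applies → (0, 1, 0)
merge at C (invoked 4): VC(B)=(0, 0, 1), own-thread bump on P2 → (0, 0, 2)
merge at D (invoked 6): VC(A)=(0, 1, 0), own-thread bump on P1 → (0, 2, 0)
merge at F (invoked 10): VC(D)=(0, 2, 0), own-thread bump on P1 → (0, 3, 0)
merge at E (invoked 8): VC(A)=(0, 1, 0), VC(C)=(0, 0, 2), own-thread bump on P2 → (0, 1, 3)
merge at G (invoked 12): VC(F)=(0, 3, 0), own-thread bump on P0 → (1, 3, 0)
target: VC(E) = (0, 1, 3)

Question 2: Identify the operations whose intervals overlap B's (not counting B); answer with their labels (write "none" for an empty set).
A

B runs from 2 to 3; window-overlapping ops are concurrent
A [1,5]: concurrent
C [4,7]: after
D [6,9]: after
E [8,11]: after
F [10,13]: after
G [12,14]: after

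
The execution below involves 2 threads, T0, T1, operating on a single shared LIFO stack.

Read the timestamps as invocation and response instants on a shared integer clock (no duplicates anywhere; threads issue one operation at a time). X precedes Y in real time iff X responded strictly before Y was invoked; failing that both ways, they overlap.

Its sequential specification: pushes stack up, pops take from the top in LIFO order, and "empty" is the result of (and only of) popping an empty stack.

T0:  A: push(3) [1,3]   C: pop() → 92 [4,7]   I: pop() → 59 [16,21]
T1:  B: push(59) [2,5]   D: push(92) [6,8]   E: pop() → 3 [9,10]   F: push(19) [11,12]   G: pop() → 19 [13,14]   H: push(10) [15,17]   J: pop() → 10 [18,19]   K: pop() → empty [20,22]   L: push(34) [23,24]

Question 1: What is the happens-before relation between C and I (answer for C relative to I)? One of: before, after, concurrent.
before

C spans [4,7], I spans [16,21]
resp(C)=7 < inv(I)=16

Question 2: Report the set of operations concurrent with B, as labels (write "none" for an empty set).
A, C

B runs from 2 to 5; window-overlapping ops are concurrent
A [1,3]: concurrent
C [4,7]: concurrent
D [6,8]: after
E [9,10]: after
F [11,12]: after
G [13,14]: after
H [15,17]: after
I [16,21]: after
J [18,19]: after
K [20,22]: after
L [23,24]: after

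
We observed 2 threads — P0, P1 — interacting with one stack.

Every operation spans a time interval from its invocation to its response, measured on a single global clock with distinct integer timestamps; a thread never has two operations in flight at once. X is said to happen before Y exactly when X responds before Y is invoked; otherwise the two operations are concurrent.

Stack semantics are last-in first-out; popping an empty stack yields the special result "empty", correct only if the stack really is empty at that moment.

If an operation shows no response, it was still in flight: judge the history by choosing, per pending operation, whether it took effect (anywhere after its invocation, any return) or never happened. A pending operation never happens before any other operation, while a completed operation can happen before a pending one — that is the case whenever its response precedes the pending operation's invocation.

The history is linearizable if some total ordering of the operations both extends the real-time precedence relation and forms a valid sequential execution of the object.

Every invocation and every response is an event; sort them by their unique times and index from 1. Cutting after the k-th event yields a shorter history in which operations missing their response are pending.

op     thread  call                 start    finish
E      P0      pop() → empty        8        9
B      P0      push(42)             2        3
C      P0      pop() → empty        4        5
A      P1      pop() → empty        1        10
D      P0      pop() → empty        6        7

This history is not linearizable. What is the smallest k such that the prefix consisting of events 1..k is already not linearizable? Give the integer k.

10

events 1..9 are still linearizable — one witness is B, A, C, D, E:
after step 1 (B push(42)): stack <42>
after step 2 (A pop() (pending, included)): stack <>
after step 3 (C pop() → empty): stack <>
after step 4 (D pop() → empty): stack <>
after step 5 (E pop() → empty): stack <>
adding event 10 (A responds at 10) leaves no legal real-time order
take A, B, C, D, E: step 3 already fails, because C pop() → empty cannot occur there
take B, A, C, D, E: step 2 already fails, because A pop() → empty cannot occur there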